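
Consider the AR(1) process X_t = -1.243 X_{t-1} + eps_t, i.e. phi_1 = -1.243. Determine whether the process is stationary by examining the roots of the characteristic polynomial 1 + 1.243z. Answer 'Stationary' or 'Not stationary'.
\text{Not stationary}

The AR(p) characteristic polynomial is P(z) = 1 + 1.243z.
Stationarity requires all roots to lie outside the unit circle, i.e. |z| > 1 for every root.
This is linear in z: 1 + (1.243) z = 0  =>  z = -1/(1.243) = -0.804505,  |z| = 0.804505.
Moduli of all roots: 0.8045.
All moduli strictly greater than 1? No.
Verdict: Not stationary.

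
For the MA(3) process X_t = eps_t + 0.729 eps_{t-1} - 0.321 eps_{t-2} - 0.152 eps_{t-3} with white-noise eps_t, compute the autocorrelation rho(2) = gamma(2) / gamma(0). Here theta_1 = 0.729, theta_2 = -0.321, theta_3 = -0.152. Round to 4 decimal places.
\rho(2) = -0.2605

For an MA(q) process with theta_0 = 1, the autocovariance is
  gamma(k) = sigma^2 * sum_{i=0..q-k} theta_i * theta_{i+k},
and rho(k) = gamma(k) / gamma(0). Sigma^2 cancels.
  numerator   = (1)*(-0.321) + (0.729)*(-0.152) = -0.431808.
  denominator = (1)^2 + (0.729)^2 + (-0.321)^2 + (-0.152)^2 = 1.657586.
  rho(2) = -0.431808 / 1.657586 = -0.2605.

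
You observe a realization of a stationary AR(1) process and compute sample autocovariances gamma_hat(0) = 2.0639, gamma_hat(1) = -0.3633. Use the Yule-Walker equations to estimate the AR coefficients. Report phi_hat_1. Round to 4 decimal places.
\hat\phi_{1} = -0.1760

The Yule-Walker equations for an AR(p) process read, in matrix form,
  Gamma_p phi = r_p,   with   (Gamma_p)_{ij} = gamma(|i - j|),
                       (r_p)_i = gamma(i),   i,j = 1..p.
Substitute the sample gammas (Toeplitz matrix and right-hand side of size 1):
  Gamma_p = [[2.0639]]
  r_p     = [-0.3633]
With p = 1 this is the single equation gamma(0) phi_1 = gamma(1):
  phi_hat_1 = gamma(1) / gamma(0) = -0.3633 / 2.0639 = -0.1760.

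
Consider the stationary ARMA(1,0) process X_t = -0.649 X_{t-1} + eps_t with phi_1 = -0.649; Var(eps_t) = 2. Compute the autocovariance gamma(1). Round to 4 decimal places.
\gamma(1) = -2.2426

Multiply the model equation by X_{t-k} and take expectations. With theta_0 = psi_0 = 1 and psi_j the MA(infinity) weights, this gives
  gamma(k) - sum_i phi_i gamma(k-i) = c_k,
  c_k = sigma^2 * sum_{j=k..q} theta_j psi_{j-k}   (c_k = 0 for k > q),
using gamma(-m) = gamma(m).
Pure AR (q = 0): c_0 = sigma^2 = 2, c_k = 0 for k >= 1.
Equations for k = 0 and k = 1 (AR order 1):
  gamma(0) = phi_1 gamma(1) + c_0
  gamma(1) = phi_1 gamma(0) + c_1
Substituting the second into the first: gamma(0) (1 - phi_1^2) = c_0 + phi_1 c_1, so
  gamma(0) = c_0 / (1 - phi_1^2) = 2 / (1 - (-0.649)^2) = 2 / 0.578799 = 3.455431.
  gamma(1) = phi_1 gamma(0) = (-0.649)(3.455431) = -2.242575.
Therefore gamma(1) = -2.2426 (to 4 decimal places).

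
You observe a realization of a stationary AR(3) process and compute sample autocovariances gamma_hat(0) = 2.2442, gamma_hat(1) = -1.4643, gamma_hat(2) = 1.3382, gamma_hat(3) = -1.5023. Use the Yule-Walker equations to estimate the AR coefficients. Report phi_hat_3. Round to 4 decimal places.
\hat\phi_{3} = -0.3860

The Yule-Walker equations for an AR(p) process read, in matrix form,
  Gamma_p phi = r_p,   with   (Gamma_p)_{ij} = gamma(|i - j|),
                       (r_p)_i = gamma(i),   i,j = 1..p.
Substitute the sample gammas (Toeplitz matrix and right-hand side of size 3):
  Gamma_p = [[2.2442, -1.4643, 1.3382], [-1.4643, 2.2442, -1.4643], [1.3382, -1.4643, 2.2442]]
  r_p     = [-1.4643, 1.3382, -1.5023]
Written out (R1..R3):
  (R1) 2.2442 phi_1 - 1.4643 phi_2 + 1.3382 phi_3 = -1.4643
  (R2) -1.4643 phi_1 + 2.2442 phi_2 - 1.4643 phi_3 = 1.3382
  (R3) 1.3382 phi_1 - 1.4643 phi_2 + 2.2442 phi_3 = -1.5023
Gaussian elimination:
  R2 <- R2 - (-1.4643/2.2442) R1 = R2 - (-0.652482) R1:  1.288771 phi_2 - 0.591149 phi_3 = 0.382771
  R3 <- R3 - (1.3382/2.2442) R1 = R3 - (0.596293) R1:  -0.591149 phi_2 + 1.446241 phi_3 = -0.629149
  R3 <- R3 - (-0.591149/1.288771) R2 = R3 - (-0.458692) R2:  1.175086 phi_3 = -0.453575
Back-substitution:
  phi_hat_3 = -0.453575 / 1.175086 = -0.385993
  phi_hat_2 = (0.382771 - (-0.591149)(-0.385993)) / 1.288771 = 0.119953
  phi_hat_1 = (-1.4643 - (-1.4643)(0.119953) - (1.3382)(-0.385993)) / 2.2442 = -0.34405
So phi_hat = [-0.3441, 0.1200, -0.3860].
Therefore phi_hat_3 = -0.3860.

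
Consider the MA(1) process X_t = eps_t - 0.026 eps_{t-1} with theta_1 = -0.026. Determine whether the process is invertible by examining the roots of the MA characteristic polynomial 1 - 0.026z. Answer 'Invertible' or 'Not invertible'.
\text{Invertible}

The MA(q) characteristic polynomial is P(z) = 1 - 0.026z.
Invertibility requires all roots to lie outside the unit circle, i.e. |z| > 1 for every root.
This is linear in z: 1 + (-0.026) z = 0  =>  z = -1/(-0.026) = 38.461538,  |z| = 38.461538.
Moduli of all roots: 38.4615.
All moduli strictly greater than 1? Yes.
Verdict: Invertible.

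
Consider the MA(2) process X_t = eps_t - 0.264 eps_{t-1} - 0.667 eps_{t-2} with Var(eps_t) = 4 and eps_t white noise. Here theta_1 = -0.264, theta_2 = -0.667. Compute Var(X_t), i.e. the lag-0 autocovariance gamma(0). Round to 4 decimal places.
\gamma(0) = 6.0583

For an MA(q) process X_t = eps_t + sum_i theta_i eps_{t-i} with
Var(eps_t) = sigma^2, the variance is
  gamma(0) = sigma^2 * (1 + sum_i theta_i^2).
  sum_i theta_i^2 = (-0.264)^2 + (-0.667)^2 = 0.069696 + 0.444889 = 0.514585.
  gamma(0) = 4 * (1 + 0.514585) = 4 * 1.514585 = 6.05834, which rounds to 6.0583.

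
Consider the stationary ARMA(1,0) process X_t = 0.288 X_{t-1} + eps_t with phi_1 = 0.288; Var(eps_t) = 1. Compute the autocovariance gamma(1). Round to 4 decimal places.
\gamma(1) = 0.3140

Multiply the model equation by X_{t-k} and take expectations. With theta_0 = psi_0 = 1 and psi_j the MA(infinity) weights, this gives
  gamma(k) - sum_i phi_i gamma(k-i) = c_k,
  c_k = sigma^2 * sum_{j=k..q} theta_j psi_{j-k}   (c_k = 0 for k > q),
using gamma(-m) = gamma(m).
Pure AR (q = 0): c_0 = sigma^2 = 1, c_k = 0 for k >= 1.
Equations for k = 0 and k = 1 (AR order 1):
  gamma(0) = phi_1 gamma(1) + c_0
  gamma(1) = phi_1 gamma(0) + c_1
Substituting the second into the first: gamma(0) (1 - phi_1^2) = c_0 + phi_1 c_1, so
  gamma(0) = c_0 / (1 - phi_1^2) = 1 / (1 - (0.288)^2) = 1 / 0.917056 = 1.090446.
  gamma(1) = phi_1 gamma(0) = (0.288)(1.090446) = 0.314048.
Therefore gamma(1) = 0.3140 (to 4 decimal places).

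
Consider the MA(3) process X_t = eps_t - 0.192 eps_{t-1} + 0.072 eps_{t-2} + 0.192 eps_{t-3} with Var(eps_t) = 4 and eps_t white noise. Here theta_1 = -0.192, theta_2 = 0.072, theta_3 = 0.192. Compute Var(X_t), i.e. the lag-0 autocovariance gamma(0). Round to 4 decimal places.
\gamma(0) = 4.3156

For an MA(q) process X_t = eps_t + sum_i theta_i eps_{t-i} with
Var(eps_t) = sigma^2, the variance is
  gamma(0) = sigma^2 * (1 + sum_i theta_i^2).
  sum_i theta_i^2 = (-0.192)^2 + (0.072)^2 + (0.192)^2 = 0.036864 + 0.005184 + 0.036864 = 0.078912.
  gamma(0) = 4 * (1 + 0.078912) = 4 * 1.078912 = 4.315648, which rounds to 4.3156.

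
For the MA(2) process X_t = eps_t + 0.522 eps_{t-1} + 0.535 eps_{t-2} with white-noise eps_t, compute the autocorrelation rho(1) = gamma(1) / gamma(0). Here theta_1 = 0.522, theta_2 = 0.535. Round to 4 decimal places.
\rho(1) = 0.5141

For an MA(q) process with theta_0 = 1, the autocovariance is
  gamma(k) = sigma^2 * sum_{i=0..q-k} theta_i * theta_{i+k},
and rho(k) = gamma(k) / gamma(0). Sigma^2 cancels.
  numerator   = (1)*(0.522) + (0.522)*(0.535) = 0.80127.
  denominator = (1)^2 + (0.522)^2 + (0.535)^2 = 1.558709.
  rho(1) = 0.80127 / 1.558709 = 0.5141.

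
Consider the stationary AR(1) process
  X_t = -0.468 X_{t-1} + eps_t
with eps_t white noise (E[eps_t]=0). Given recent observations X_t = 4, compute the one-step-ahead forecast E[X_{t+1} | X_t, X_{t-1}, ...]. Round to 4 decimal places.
E[X_{t+1} \mid \mathcal F_t] = -1.8720

For an AR(p) model X_t = c + sum_i phi_i X_{t-i} + eps_t, the
one-step-ahead conditional mean is
  E[X_{t+1} | X_t, ...] = c + sum_i phi_i X_{t+1-i}.
Substitute known values:
  E[X_{t+1} | ...] = (-0.468) * (4)
                   = -1.8720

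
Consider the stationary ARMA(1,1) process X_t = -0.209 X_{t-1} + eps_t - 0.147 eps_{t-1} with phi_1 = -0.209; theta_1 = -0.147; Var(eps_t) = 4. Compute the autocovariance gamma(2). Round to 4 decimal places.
\gamma(2) = 0.3208

Multiply the model equation by X_{t-k} and take expectations. With theta_0 = psi_0 = 1 and psi_j the MA(infinity) weights, this gives
  gamma(k) - sum_i phi_i gamma(k-i) = c_k,
  c_k = sigma^2 * sum_{j=k..q} theta_j psi_{j-k}   (c_k = 0 for k > q),
using gamma(-m) = gamma(m).
psi-weights needed (psi_j = theta_j + sum_i phi_i psi_{j-i}):
  psi_1 = theta_1 + phi_1 = -0.147 + (-0.209) = -0.356
Right-hand sides:
  c_0 = sigma^2 (1 + theta_1 psi_1) = 4 * (1 + (-0.147)(-0.356)) = 4 * 1.052332 = 4.209328
  c_1 = sigma^2 theta_1 = 4 * (-0.147) = -0.588
  c_2 = 0
Equations for k = 0 and k = 1 (AR order 1):
  gamma(0) = phi_1 gamma(1) + c_0
  gamma(1) = phi_1 gamma(0) + c_1
Substituting the second into the first: gamma(0) (1 - phi_1^2) = c_0 + phi_1 c_1, so
  gamma(0) = (c_0 + phi_1 c_1) / (1 - phi_1^2) = (4.209328 + (-0.209)(-0.588)) / (1 - (-0.209)^2) = 4.33222 / 0.956319 = 4.530099.
  gamma(1) = phi_1 gamma(0) + c_1 = (-0.209)(4.530099) + (-0.588) = -1.534791.
For k = 2 (> q): gamma(2) = phi_1 gamma(1) = (-0.209)(-1.534791) = 0.320771.
Therefore gamma(2) = 0.3208 (to 4 decimal places).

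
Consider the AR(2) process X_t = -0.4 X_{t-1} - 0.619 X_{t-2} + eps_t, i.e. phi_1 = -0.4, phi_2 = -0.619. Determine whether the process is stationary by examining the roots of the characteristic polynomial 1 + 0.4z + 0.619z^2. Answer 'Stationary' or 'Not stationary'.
\text{Stationary}

The AR(p) characteristic polynomial is P(z) = 1 + 0.4z + 0.619z^2.
Stationarity requires all roots to lie outside the unit circle, i.e. |z| > 1 for every root.
Set 1 + (0.4) z + (0.619) z^2 = 0, i.e. a z^2 + b z + c = 0 with a = 0.619, b = 0.4, c = 1.
Discriminant D = b^2 - 4ac = (0.4)^2 - 4*(0.619)*1 = 0.16 - (2.476) = -2.316.
D < 0, so the roots are the complex-conjugate pair z = (-b +/- i sqrt(-D)) / (2a) = -0.3231 +/- 1.2293i.
For a conjugate pair |z|^2 = z * conj(z) = (product of roots) = c/a = 1/(0.619) = 1.615509, so |z| = sqrt(1.615509) = 1.271 for both roots.
Moduli of all roots: 1.2710, 1.2710.
All moduli strictly greater than 1? Yes.
Verdict: Stationary.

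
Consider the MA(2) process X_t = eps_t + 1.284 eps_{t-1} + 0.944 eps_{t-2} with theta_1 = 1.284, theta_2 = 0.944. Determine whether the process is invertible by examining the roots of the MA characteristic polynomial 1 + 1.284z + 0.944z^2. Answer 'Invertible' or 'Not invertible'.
\text{Invertible}

The MA(q) characteristic polynomial is P(z) = 1 + 1.284z + 0.944z^2.
Invertibility requires all roots to lie outside the unit circle, i.e. |z| > 1 for every root.
Set 1 + (1.284) z + (0.944) z^2 = 0, i.e. a z^2 + b z + c = 0 with a = 0.944, b = 1.284, c = 1.
Discriminant D = b^2 - 4ac = (1.284)^2 - 4*(0.944)*1 = 1.648656 - (3.776) = -2.127344.
D < 0, so the roots are the complex-conjugate pair z = (-b +/- i sqrt(-D)) / (2a) = -0.6801 +/- 0.7725i.
For a conjugate pair |z|^2 = z * conj(z) = (product of roots) = c/a = 1/(0.944) = 1.059322, so |z| = sqrt(1.059322) = 1.0292 for both roots.
Moduli of all roots: 1.0292, 1.0292.
All moduli strictly greater than 1? Yes.
Verdict: Invertible.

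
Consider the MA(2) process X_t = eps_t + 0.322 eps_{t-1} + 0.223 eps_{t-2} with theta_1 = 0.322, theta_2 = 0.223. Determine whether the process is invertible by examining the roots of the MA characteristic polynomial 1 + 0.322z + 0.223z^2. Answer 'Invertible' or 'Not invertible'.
\text{Invertible}

The MA(q) characteristic polynomial is P(z) = 1 + 0.322z + 0.223z^2.
Invertibility requires all roots to lie outside the unit circle, i.e. |z| > 1 for every root.
Set 1 + (0.322) z + (0.223) z^2 = 0, i.e. a z^2 + b z + c = 0 with a = 0.223, b = 0.322, c = 1.
Discriminant D = b^2 - 4ac = (0.322)^2 - 4*(0.223)*1 = 0.103684 - (0.892) = -0.788316.
D < 0, so the roots are the complex-conjugate pair z = (-b +/- i sqrt(-D)) / (2a) = -0.722 +/- 1.9907i.
For a conjugate pair |z|^2 = z * conj(z) = (product of roots) = c/a = 1/(0.223) = 4.484305, so |z| = sqrt(4.484305) = 2.1176 for both roots.
Moduli of all roots: 2.1176, 2.1176.
All moduli strictly greater than 1? Yes.
Verdict: Invertible.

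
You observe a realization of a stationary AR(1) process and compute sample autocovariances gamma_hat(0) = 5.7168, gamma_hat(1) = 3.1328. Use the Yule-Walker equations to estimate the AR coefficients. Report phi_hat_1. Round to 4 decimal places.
\hat\phi_{1} = 0.5480

The Yule-Walker equations for an AR(p) process read, in matrix form,
  Gamma_p phi = r_p,   with   (Gamma_p)_{ij} = gamma(|i - j|),
                       (r_p)_i = gamma(i),   i,j = 1..p.
Substitute the sample gammas (Toeplitz matrix and right-hand side of size 1):
  Gamma_p = [[5.7168]]
  r_p     = [3.1328]
With p = 1 this is the single equation gamma(0) phi_1 = gamma(1):
  phi_hat_1 = gamma(1) / gamma(0) = 3.1328 / 5.7168 = 0.5480.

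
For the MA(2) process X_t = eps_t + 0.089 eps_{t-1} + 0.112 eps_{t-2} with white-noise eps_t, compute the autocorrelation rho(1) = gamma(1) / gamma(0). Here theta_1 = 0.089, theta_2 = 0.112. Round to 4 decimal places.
\rho(1) = 0.0970

For an MA(q) process with theta_0 = 1, the autocovariance is
  gamma(k) = sigma^2 * sum_{i=0..q-k} theta_i * theta_{i+k},
and rho(k) = gamma(k) / gamma(0). Sigma^2 cancels.
  numerator   = (1)*(0.089) + (0.089)*(0.112) = 0.098968.
  denominator = (1)^2 + (0.089)^2 + (0.112)^2 = 1.020465.
  rho(1) = 0.098968 / 1.020465 = 0.0970.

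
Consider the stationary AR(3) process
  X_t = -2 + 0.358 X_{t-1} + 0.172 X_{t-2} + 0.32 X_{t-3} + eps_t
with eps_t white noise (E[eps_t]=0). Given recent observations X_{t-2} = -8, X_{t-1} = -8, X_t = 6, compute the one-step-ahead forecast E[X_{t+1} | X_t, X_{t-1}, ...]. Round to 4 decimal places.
E[X_{t+1} \mid \mathcal F_t] = -3.7880

For an AR(p) model X_t = c + sum_i phi_i X_{t-i} + eps_t, the
one-step-ahead conditional mean is
  E[X_{t+1} | X_t, ...] = c + sum_i phi_i X_{t+1-i}.
Substitute known values:
  E[X_{t+1} | ...] = -2 + (0.358) * (6) + (0.172) * (-8) + (0.32) * (-8)
                   = -3.7880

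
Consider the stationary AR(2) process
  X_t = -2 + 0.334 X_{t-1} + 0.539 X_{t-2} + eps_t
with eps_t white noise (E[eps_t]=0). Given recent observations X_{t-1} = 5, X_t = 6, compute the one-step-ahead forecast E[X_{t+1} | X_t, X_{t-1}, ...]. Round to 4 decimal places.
E[X_{t+1} \mid \mathcal F_t] = 2.6990

For an AR(p) model X_t = c + sum_i phi_i X_{t-i} + eps_t, the
one-step-ahead conditional mean is
  E[X_{t+1} | X_t, ...] = c + sum_i phi_i X_{t+1-i}.
Substitute known values:
  E[X_{t+1} | ...] = -2 + (0.334) * (6) + (0.539) * (5)
                   = 2.6990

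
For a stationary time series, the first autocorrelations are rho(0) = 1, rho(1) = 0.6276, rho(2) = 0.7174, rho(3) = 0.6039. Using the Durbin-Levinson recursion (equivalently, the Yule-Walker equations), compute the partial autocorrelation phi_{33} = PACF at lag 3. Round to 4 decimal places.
\phi_{33} = 0.1361

The PACF at lag k is phi_{kk}, the last component of the solution
to the Yule-Walker system G_k phi = r_k where
  (G_k)_{ij} = rho(|i - j|), (r_k)_i = rho(i), i,j = 1..k.
Equivalently, Durbin-Levinson gives phi_{kk} iteratively:
  phi_{11} = rho(1)
  phi_{kk} = [rho(k) - sum_{j=1..k-1} phi_{k-1,j} rho(k-j)]
            / [1 - sum_{j=1..k-1} phi_{k-1,j} rho(j)],
  phi_{k,j} = phi_{k-1,j} - phi_{kk} phi_{k-1,k-j},  j = 1..k-1.
Step k = 1:
  phi_11 = rho(1) = 0.6276.
Step k = 2:
  phi_22 = [rho(2) - phi_11 rho(1)] / [1 - phi_11 rho(1)] = [0.7174 - (0.6276)(0.6276)] / [1 - (0.6276)(0.6276)]
         = 0.32351824 / 0.60611824 = 0.533754.
  Update: phi_21 = phi_11 - phi_22 phi_11 = 0.6276 - (0.533754)(0.6276) = 0.292616.
Step k = 3:
  phi_33 = [rho(3) - phi_21 rho(2) - phi_22 rho(1)] / [1 - phi_21 rho(1) - phi_22 rho(2)]
    numerator   = 0.6039 - (0.292616)(0.7174) - (0.533754)(0.6276) = 0.05899322
    denominator = 1 - (0.292616)(0.6276) - (0.533754)(0.7174) = 0.43343898
  phi_33 = 0.05899322 / 0.43343898 = 0.1361.
Therefore phi_{33} = 0.1361.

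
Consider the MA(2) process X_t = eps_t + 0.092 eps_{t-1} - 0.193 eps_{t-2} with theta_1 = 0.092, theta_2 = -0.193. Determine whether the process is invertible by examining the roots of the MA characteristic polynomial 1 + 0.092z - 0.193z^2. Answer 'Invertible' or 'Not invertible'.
\text{Invertible}

The MA(q) characteristic polynomial is P(z) = 1 + 0.092z - 0.193z^2.
Invertibility requires all roots to lie outside the unit circle, i.e. |z| > 1 for every root.
Set 1 + (0.092) z + (-0.193) z^2 = 0, i.e. a z^2 + b z + c = 0 with a = -0.193, b = 0.092, c = 1.
Discriminant D = b^2 - 4ac = (0.092)^2 - 4*(-0.193)*1 = 0.008464 - (-0.772) = 0.780464.
D >= 0, so the roots are real: z = (-b +/- sqrt(D)) / (2a) = (-0.092 +/- 0.883439) / (-0.386).
  z_1 = (-0.092 + 0.883439) / (-0.386) = -2.0504,   |z_1| = 2.0504.
  z_2 = (-0.092 - 0.883439) / (-0.386) = 2.527,   |z_2| = 2.527.
Moduli of all roots: 2.0504, 2.5270.
All moduli strictly greater than 1? Yes.
Verdict: Invertible.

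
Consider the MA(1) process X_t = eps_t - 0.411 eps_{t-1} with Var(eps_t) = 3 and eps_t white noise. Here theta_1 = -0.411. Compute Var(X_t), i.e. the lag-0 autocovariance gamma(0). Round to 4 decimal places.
\gamma(0) = 3.5068

For an MA(q) process X_t = eps_t + sum_i theta_i eps_{t-i} with
Var(eps_t) = sigma^2, the variance is
  gamma(0) = sigma^2 * (1 + sum_i theta_i^2).
  sum_i theta_i^2 = (-0.411)^2 = 0.168921.
  gamma(0) = 3 * (1 + 0.168921) = 3 * 1.168921 = 3.506763, which rounds to 3.5068.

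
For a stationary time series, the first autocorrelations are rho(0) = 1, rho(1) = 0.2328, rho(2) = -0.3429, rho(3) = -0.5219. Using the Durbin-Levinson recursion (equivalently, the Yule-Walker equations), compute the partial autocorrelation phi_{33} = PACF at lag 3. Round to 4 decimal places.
\phi_{33} = -0.3990

The PACF at lag k is phi_{kk}, the last component of the solution
to the Yule-Walker system G_k phi = r_k where
  (G_k)_{ij} = rho(|i - j|), (r_k)_i = rho(i), i,j = 1..k.
Equivalently, Durbin-Levinson gives phi_{kk} iteratively:
  phi_{11} = rho(1)
  phi_{kk} = [rho(k) - sum_{j=1..k-1} phi_{k-1,j} rho(k-j)]
            / [1 - sum_{j=1..k-1} phi_{k-1,j} rho(j)],
  phi_{k,j} = phi_{k-1,j} - phi_{kk} phi_{k-1,k-j},  j = 1..k-1.
Step k = 1:
  phi_11 = rho(1) = 0.2328.
Step k = 2:
  phi_22 = [rho(2) - phi_11 rho(1)] / [1 - phi_11 rho(1)] = [-0.3429 - (0.2328)(0.2328)] / [1 - (0.2328)(0.2328)]
         = -0.39709584 / 0.94580416 = -0.41985.
  Update: phi_21 = phi_11 - phi_22 phi_11 = 0.2328 - (-0.41985)(0.2328) = 0.330541.
Step k = 3:
  phi_33 = [rho(3) - phi_21 rho(2) - phi_22 rho(1)] / [1 - phi_21 rho(1) - phi_22 rho(2)]
    numerator   = -0.5219 - (0.330541)(-0.3429) - (-0.41985)(0.2328) = -0.3108164
    denominator = 1 - (0.330541)(0.2328) - (-0.41985)(-0.3429) = 0.77908349
  phi_33 = -0.3108164 / 0.77908349 = -0.399.
Therefore phi_{33} = -0.3990.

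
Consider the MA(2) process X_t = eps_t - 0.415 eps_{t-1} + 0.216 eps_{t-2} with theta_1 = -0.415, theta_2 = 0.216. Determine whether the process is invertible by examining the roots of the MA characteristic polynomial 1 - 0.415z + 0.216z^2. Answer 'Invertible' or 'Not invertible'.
\text{Invertible}

The MA(q) characteristic polynomial is P(z) = 1 - 0.415z + 0.216z^2.
Invertibility requires all roots to lie outside the unit circle, i.e. |z| > 1 for every root.
Set 1 + (-0.415) z + (0.216) z^2 = 0, i.e. a z^2 + b z + c = 0 with a = 0.216, b = -0.415, c = 1.
Discriminant D = b^2 - 4ac = (-0.415)^2 - 4*(0.216)*1 = 0.172225 - (0.864) = -0.691775.
D < 0, so the roots are the complex-conjugate pair z = (-b +/- i sqrt(-D)) / (2a) = 0.9606 +/- 1.9253i.
For a conjugate pair |z|^2 = z * conj(z) = (product of roots) = c/a = 1/(0.216) = 4.62963, so |z| = sqrt(4.62963) = 2.1517 for both roots.
Moduli of all roots: 2.1517, 2.1517.
All moduli strictly greater than 1? Yes.
Verdict: Invertible.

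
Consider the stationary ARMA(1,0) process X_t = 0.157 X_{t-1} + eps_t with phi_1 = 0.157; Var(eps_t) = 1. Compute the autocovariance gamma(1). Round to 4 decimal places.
\gamma(1) = 0.1610

Multiply the model equation by X_{t-k} and take expectations. With theta_0 = psi_0 = 1 and psi_j the MA(infinity) weights, this gives
  gamma(k) - sum_i phi_i gamma(k-i) = c_k,
  c_k = sigma^2 * sum_{j=k..q} theta_j psi_{j-k}   (c_k = 0 for k > q),
using gamma(-m) = gamma(m).
Pure AR (q = 0): c_0 = sigma^2 = 1, c_k = 0 for k >= 1.
Equations for k = 0 and k = 1 (AR order 1):
  gamma(0) = phi_1 gamma(1) + c_0
  gamma(1) = phi_1 gamma(0) + c_1
Substituting the second into the first: gamma(0) (1 - phi_1^2) = c_0 + phi_1 c_1, so
  gamma(0) = c_0 / (1 - phi_1^2) = 1 / (1 - (0.157)^2) = 1 / 0.975351 = 1.025272.
  gamma(1) = phi_1 gamma(0) = (0.157)(1.025272) = 0.160968.
Therefore gamma(1) = 0.1610 (to 4 decimal places).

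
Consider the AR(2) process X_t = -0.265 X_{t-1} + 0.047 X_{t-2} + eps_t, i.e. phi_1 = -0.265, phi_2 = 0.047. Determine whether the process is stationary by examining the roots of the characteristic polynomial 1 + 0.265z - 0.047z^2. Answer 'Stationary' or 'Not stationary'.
\text{Stationary}

The AR(p) characteristic polynomial is P(z) = 1 + 0.265z - 0.047z^2.
Stationarity requires all roots to lie outside the unit circle, i.e. |z| > 1 for every root.
Set 1 + (0.265) z + (-0.047) z^2 = 0, i.e. a z^2 + b z + c = 0 with a = -0.047, b = 0.265, c = 1.
Discriminant D = b^2 - 4ac = (0.265)^2 - 4*(-0.047)*1 = 0.070225 - (-0.188) = 0.258225.
D >= 0, so the roots are real: z = (-b +/- sqrt(D)) / (2a) = (-0.265 +/- 0.508158) / (-0.094).
  z_1 = (-0.265 + 0.508158) / (-0.094) = -2.5868,   |z_1| = 2.5868.
  z_2 = (-0.265 - 0.508158) / (-0.094) = 8.2251,   |z_2| = 8.2251.
Moduli of all roots: 2.5868, 8.2251.
All moduli strictly greater than 1? Yes.
Verdict: Stationary.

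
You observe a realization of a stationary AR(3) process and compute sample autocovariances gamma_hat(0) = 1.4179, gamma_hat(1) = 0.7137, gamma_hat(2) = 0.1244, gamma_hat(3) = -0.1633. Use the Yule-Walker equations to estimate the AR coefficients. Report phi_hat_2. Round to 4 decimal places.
\hat\phi_{2} = -0.1720

The Yule-Walker equations for an AR(p) process read, in matrix form,
  Gamma_p phi = r_p,   with   (Gamma_p)_{ij} = gamma(|i - j|),
                       (r_p)_i = gamma(i),   i,j = 1..p.
Substitute the sample gammas (Toeplitz matrix and right-hand side of size 3):
  Gamma_p = [[1.4179, 0.7137, 0.1244], [0.7137, 1.4179, 0.7137], [0.1244, 0.7137, 1.4179]]
  r_p     = [0.7137, 0.1244, -0.1633]
Written out (R1..R3):
  (R1) 1.4179 phi_1 + 0.7137 phi_2 + 0.1244 phi_3 = 0.7137
  (R2) 0.7137 phi_1 + 1.4179 phi_2 + 0.7137 phi_3 = 0.1244
  (R3) 0.1244 phi_1 + 0.7137 phi_2 + 1.4179 phi_3 = -0.1633
Gaussian elimination:
  R2 <- R2 - (0.7137/1.4179) R1 = R2 - (0.50335) R1:  1.058659 phi_2 + 0.651083 phi_3 = -0.234841
  R3 <- R3 - (0.1244/1.4179) R1 = R3 - (0.087735) R1:  0.651083 phi_2 + 1.406986 phi_3 = -0.225917
  R3 <- R3 - (0.651083/1.058659) R2 = R3 - (0.615007) R2:  1.006565 phi_3 = -0.081488
Back-substitution:
  phi_hat_3 = -0.081488 / 1.006565 = -0.080956
  phi_hat_2 = (-0.234841 - (0.651083)(-0.080956)) / 1.058659 = -0.17204
  phi_hat_1 = (0.7137 - (0.7137)(-0.17204) - (0.1244)(-0.080956)) / 1.4179 = 0.597049
So phi_hat = [0.5970, -0.1720, -0.0810].
Therefore phi_hat_2 = -0.1720.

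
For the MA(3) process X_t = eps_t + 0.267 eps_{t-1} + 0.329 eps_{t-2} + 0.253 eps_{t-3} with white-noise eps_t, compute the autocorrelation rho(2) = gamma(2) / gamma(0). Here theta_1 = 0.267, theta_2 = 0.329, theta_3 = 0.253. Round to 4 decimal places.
\rho(2) = 0.3189

For an MA(q) process with theta_0 = 1, the autocovariance is
  gamma(k) = sigma^2 * sum_{i=0..q-k} theta_i * theta_{i+k},
and rho(k) = gamma(k) / gamma(0). Sigma^2 cancels.
  numerator   = (1)*(0.329) + (0.267)*(0.253) = 0.396551.
  denominator = (1)^2 + (0.267)^2 + (0.329)^2 + (0.253)^2 = 1.243539.
  rho(2) = 0.396551 / 1.243539 = 0.3189.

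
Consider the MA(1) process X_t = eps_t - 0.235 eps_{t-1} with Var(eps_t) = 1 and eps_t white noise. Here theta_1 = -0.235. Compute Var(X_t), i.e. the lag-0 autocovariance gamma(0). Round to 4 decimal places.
\gamma(0) = 1.0552

For an MA(q) process X_t = eps_t + sum_i theta_i eps_{t-i} with
Var(eps_t) = sigma^2, the variance is
  gamma(0) = sigma^2 * (1 + sum_i theta_i^2).
  sum_i theta_i^2 = (-0.235)^2 = 0.055225.
  gamma(0) = 1 * (1 + 0.055225) = 1 * 1.055225 = 1.055225, which rounds to 1.0552.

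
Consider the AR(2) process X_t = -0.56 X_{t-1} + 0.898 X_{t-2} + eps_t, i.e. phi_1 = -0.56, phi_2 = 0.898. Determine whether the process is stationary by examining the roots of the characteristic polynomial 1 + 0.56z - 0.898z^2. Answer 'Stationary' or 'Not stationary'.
\text{Not stationary}

The AR(p) characteristic polynomial is P(z) = 1 + 0.56z - 0.898z^2.
Stationarity requires all roots to lie outside the unit circle, i.e. |z| > 1 for every root.
Set 1 + (0.56) z + (-0.898) z^2 = 0, i.e. a z^2 + b z + c = 0 with a = -0.898, b = 0.56, c = 1.
Discriminant D = b^2 - 4ac = (0.56)^2 - 4*(-0.898)*1 = 0.3136 - (-3.592) = 3.9056.
D >= 0, so the roots are real: z = (-b +/- sqrt(D)) / (2a) = (-0.56 +/- 1.976259) / (-1.796).
  z_1 = (-0.56 + 1.976259) / (-1.796) = -0.7886,   |z_1| = 0.7886.
  z_2 = (-0.56 - 1.976259) / (-1.796) = 1.4122,   |z_2| = 1.4122.
Moduli of all roots: 0.7886, 1.4122.
All moduli strictly greater than 1? No.
Verdict: Not stationary.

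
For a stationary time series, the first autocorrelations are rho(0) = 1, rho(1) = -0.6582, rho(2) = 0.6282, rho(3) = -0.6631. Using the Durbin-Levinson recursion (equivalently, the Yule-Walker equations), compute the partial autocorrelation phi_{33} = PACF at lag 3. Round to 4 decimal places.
\phi_{33} = -0.3311

The PACF at lag k is phi_{kk}, the last component of the solution
to the Yule-Walker system G_k phi = r_k where
  (G_k)_{ij} = rho(|i - j|), (r_k)_i = rho(i), i,j = 1..k.
Equivalently, Durbin-Levinson gives phi_{kk} iteratively:
  phi_{11} = rho(1)
  phi_{kk} = [rho(k) - sum_{j=1..k-1} phi_{k-1,j} rho(k-j)]
            / [1 - sum_{j=1..k-1} phi_{k-1,j} rho(j)],
  phi_{k,j} = phi_{k-1,j} - phi_{kk} phi_{k-1,k-j},  j = 1..k-1.
Step k = 1:
  phi_11 = rho(1) = -0.6582.
Step k = 2:
  phi_22 = [rho(2) - phi_11 rho(1)] / [1 - phi_11 rho(1)] = [0.6282 - (-0.6582)(-0.6582)] / [1 - (-0.6582)(-0.6582)]
         = 0.19497276 / 0.56677276 = 0.344005.
  Update: phi_21 = phi_11 - phi_22 phi_11 = -0.6582 - (0.344005)(-0.6582) = -0.431776.
Step k = 3:
  phi_33 = [rho(3) - phi_21 rho(2) - phi_22 rho(1)] / [1 - phi_21 rho(1) - phi_22 rho(2)]
    numerator   = -0.6631 - (-0.431776)(0.6282) - (0.344005)(-0.6582) = -0.16543424
    denominator = 1 - (-0.431776)(-0.6582) - (0.344005)(0.6282) = 0.49970112
  phi_33 = -0.16543424 / 0.49970112 = -0.3311.
Therefore phi_{33} = -0.3311.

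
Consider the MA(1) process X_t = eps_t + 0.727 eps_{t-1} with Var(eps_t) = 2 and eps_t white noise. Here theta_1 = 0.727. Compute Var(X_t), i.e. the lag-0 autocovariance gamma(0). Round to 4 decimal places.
\gamma(0) = 3.0571

For an MA(q) process X_t = eps_t + sum_i theta_i eps_{t-i} with
Var(eps_t) = sigma^2, the variance is
  gamma(0) = sigma^2 * (1 + sum_i theta_i^2).
  sum_i theta_i^2 = (0.727)^2 = 0.528529.
  gamma(0) = 2 * (1 + 0.528529) = 2 * 1.528529 = 3.057058, which rounds to 3.0571.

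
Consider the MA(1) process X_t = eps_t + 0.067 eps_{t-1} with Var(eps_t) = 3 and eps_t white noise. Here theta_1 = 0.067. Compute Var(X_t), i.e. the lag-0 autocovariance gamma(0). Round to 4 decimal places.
\gamma(0) = 3.0135

For an MA(q) process X_t = eps_t + sum_i theta_i eps_{t-i} with
Var(eps_t) = sigma^2, the variance is
  gamma(0) = sigma^2 * (1 + sum_i theta_i^2).
  sum_i theta_i^2 = (0.067)^2 = 0.004489.
  gamma(0) = 3 * (1 + 0.004489) = 3 * 1.004489 = 3.013467, which rounds to 3.0135.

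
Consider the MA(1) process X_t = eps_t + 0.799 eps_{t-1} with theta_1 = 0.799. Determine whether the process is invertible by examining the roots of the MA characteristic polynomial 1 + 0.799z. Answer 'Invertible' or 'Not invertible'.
\text{Invertible}

The MA(q) characteristic polynomial is P(z) = 1 + 0.799z.
Invertibility requires all roots to lie outside the unit circle, i.e. |z| > 1 for every root.
This is linear in z: 1 + (0.799) z = 0  =>  z = -1/(0.799) = -1.251564,  |z| = 1.251564.
Moduli of all roots: 1.2516.
All moduli strictly greater than 1? Yes.
Verdict: Invertible.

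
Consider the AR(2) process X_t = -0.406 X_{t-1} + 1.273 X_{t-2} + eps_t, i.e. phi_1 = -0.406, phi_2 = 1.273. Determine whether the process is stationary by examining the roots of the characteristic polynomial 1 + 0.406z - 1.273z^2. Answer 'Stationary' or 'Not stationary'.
\text{Not stationary}

The AR(p) characteristic polynomial is P(z) = 1 + 0.406z - 1.273z^2.
Stationarity requires all roots to lie outside the unit circle, i.e. |z| > 1 for every root.
Set 1 + (0.406) z + (-1.273) z^2 = 0, i.e. a z^2 + b z + c = 0 with a = -1.273, b = 0.406, c = 1.
Discriminant D = b^2 - 4ac = (0.406)^2 - 4*(-1.273)*1 = 0.164836 - (-5.092) = 5.256836.
D >= 0, so the roots are real: z = (-b +/- sqrt(D)) / (2a) = (-0.406 +/- 2.292779) / (-2.546).
  z_1 = (-0.406 + 2.292779) / (-2.546) = -0.7411,   |z_1| = 0.7411.
  z_2 = (-0.406 - 2.292779) / (-2.546) = 1.06,   |z_2| = 1.06.
Moduli of all roots: 0.7411, 1.0600.
All moduli strictly greater than 1? No.
Verdict: Not stationary.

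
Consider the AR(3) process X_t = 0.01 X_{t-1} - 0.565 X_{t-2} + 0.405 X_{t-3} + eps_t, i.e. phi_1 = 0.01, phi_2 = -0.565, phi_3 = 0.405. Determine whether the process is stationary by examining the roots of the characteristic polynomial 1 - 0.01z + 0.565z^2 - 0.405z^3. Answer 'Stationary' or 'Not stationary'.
\text{Stationary}

The AR(p) characteristic polynomial is P(z) = 1 - 0.01z + 0.565z^2 - 0.405z^3.
Stationarity requires all roots to lie outside the unit circle, i.e. |z| > 1 for every root.
Degree 3: look for a simple real root z0 first, then factor out (1 - z/z0) and solve the remaining quadratic.
Testing z0 = 2: P(2) = 1 + (-0.01)(2) + (0.565)(2)^2 + (-0.405)(2)^3
  = 1 + (-0.02) + (2.26) + (-3.24) = 0.  So z_0 = 2 is a root, |z_0| = 2.
Divide out the factor (1 - 0.5 z) = (1 - z/z0) (since 1/z0 = 0.5):
  P(z) = (1 - 0.5 z)(1 + (0.49) z + (0.81) z^2)
  [check: z-coef 0.49 - (0.5) = -0.01; z^2-coef 0.81 - (0.5)(0.49) = 0.565; z^3-coef -(0.5)(0.81) = -0.405.]
Remaining roots from the quadratic factor 1 + (0.49) z + (0.81) z^2:
  Set 1 + (0.49) z + (0.81) z^2 = 0, i.e. a z^2 + b z + c = 0 with a = 0.81, b = 0.49, c = 1.
  Discriminant D = b^2 - 4ac = (0.49)^2 - 4*(0.81)*1 = 0.2401 - (3.24) = -2.9999.
  D < 0, so the roots are the complex-conjugate pair z = (-b +/- i sqrt(-D)) / (2a) = -0.3025 +/- 1.0691i.
  For a conjugate pair |z|^2 = z * conj(z) = (product of roots) = c/a = 1/(0.81) = 1.234568, so |z| = sqrt(1.234568) = 1.1111 for both roots.
Moduli of all roots: 2.0000, 1.1111, 1.1111.
All moduli strictly greater than 1? Yes.
Verdict: Stationary.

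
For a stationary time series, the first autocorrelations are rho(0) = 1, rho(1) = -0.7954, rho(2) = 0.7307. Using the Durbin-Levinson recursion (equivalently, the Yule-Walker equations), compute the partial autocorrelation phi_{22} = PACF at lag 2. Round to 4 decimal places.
\phi_{22} = 0.2669

The PACF at lag k is phi_{kk}, the last component of the solution
to the Yule-Walker system G_k phi = r_k where
  (G_k)_{ij} = rho(|i - j|), (r_k)_i = rho(i), i,j = 1..k.
Equivalently, Durbin-Levinson gives phi_{kk} iteratively:
  phi_{11} = rho(1)
  phi_{kk} = [rho(k) - sum_{j=1..k-1} phi_{k-1,j} rho(k-j)]
            / [1 - sum_{j=1..k-1} phi_{k-1,j} rho(j)],
  phi_{k,j} = phi_{k-1,j} - phi_{kk} phi_{k-1,k-j},  j = 1..k-1.
Step k = 1:
  phi_11 = rho(1) = -0.7954.
Step k = 2:
  phi_22 = [rho(2) - phi_11 rho(1)] / [1 - phi_11 rho(1)] = [0.7307 - (-0.7954)(-0.7954)] / [1 - (-0.7954)(-0.7954)]
         = 0.09803884 / 0.36733884 = 0.2669.
Therefore phi_{22} = 0.2669.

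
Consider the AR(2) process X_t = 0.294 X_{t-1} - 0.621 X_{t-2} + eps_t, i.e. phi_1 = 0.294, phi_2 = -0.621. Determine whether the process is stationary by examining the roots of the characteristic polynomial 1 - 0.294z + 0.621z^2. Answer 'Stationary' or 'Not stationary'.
\text{Stationary}

The AR(p) characteristic polynomial is P(z) = 1 - 0.294z + 0.621z^2.
Stationarity requires all roots to lie outside the unit circle, i.e. |z| > 1 for every root.
Set 1 + (-0.294) z + (0.621) z^2 = 0, i.e. a z^2 + b z + c = 0 with a = 0.621, b = -0.294, c = 1.
Discriminant D = b^2 - 4ac = (-0.294)^2 - 4*(0.621)*1 = 0.086436 - (2.484) = -2.397564.
D < 0, so the roots are the complex-conjugate pair z = (-b +/- i sqrt(-D)) / (2a) = 0.2367 +/- 1.2467i.
For a conjugate pair |z|^2 = z * conj(z) = (product of roots) = c/a = 1/(0.621) = 1.610306, so |z| = sqrt(1.610306) = 1.269 for both roots.
Moduli of all roots: 1.2690, 1.2690.
All moduli strictly greater than 1? Yes.
Verdict: Stationary.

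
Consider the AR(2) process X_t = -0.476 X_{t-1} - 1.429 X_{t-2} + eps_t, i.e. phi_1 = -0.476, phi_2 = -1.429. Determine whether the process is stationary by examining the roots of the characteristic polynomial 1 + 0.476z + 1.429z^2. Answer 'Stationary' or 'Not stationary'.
\text{Not stationary}

The AR(p) characteristic polynomial is P(z) = 1 + 0.476z + 1.429z^2.
Stationarity requires all roots to lie outside the unit circle, i.e. |z| > 1 for every root.
Set 1 + (0.476) z + (1.429) z^2 = 0, i.e. a z^2 + b z + c = 0 with a = 1.429, b = 0.476, c = 1.
Discriminant D = b^2 - 4ac = (0.476)^2 - 4*(1.429)*1 = 0.226576 - (5.716) = -5.489424.
D < 0, so the roots are the complex-conjugate pair z = (-b +/- i sqrt(-D)) / (2a) = -0.1666 +/- 0.8198i.
For a conjugate pair |z|^2 = z * conj(z) = (product of roots) = c/a = 1/(1.429) = 0.69979, so |z| = sqrt(0.69979) = 0.8365 for both roots.
Moduli of all roots: 0.8365, 0.8365.
All moduli strictly greater than 1? No.
Verdict: Not stationary.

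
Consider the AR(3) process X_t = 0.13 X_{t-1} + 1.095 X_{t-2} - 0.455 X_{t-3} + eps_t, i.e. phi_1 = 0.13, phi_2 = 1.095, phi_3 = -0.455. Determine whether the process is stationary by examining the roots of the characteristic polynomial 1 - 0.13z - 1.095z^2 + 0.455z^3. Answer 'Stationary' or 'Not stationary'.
\text{Not stationary}

The AR(p) characteristic polynomial is P(z) = 1 - 0.13z - 1.095z^2 + 0.455z^3.
Stationarity requires all roots to lie outside the unit circle, i.e. |z| > 1 for every root.
Degree 3: look for a simple real root z0 first, then factor out (1 - z/z0) and solve the remaining quadratic.
Testing z0 = 2: P(2) = 1 + (-0.13)(2) + (-1.095)(2)^2 + (0.455)(2)^3
  = 1 + (-0.26) + (-4.38) + (3.64) = 0.  So z_0 = 2 is a root, |z_0| = 2.
Divide out the factor (1 - 0.5 z) = (1 - z/z0) (since 1/z0 = 0.5):
  P(z) = (1 - 0.5 z)(1 + (0.37) z + (-0.91) z^2)
  [check: z-coef 0.37 - (0.5) = -0.13; z^2-coef -0.91 - (0.5)(0.37) = -1.095; z^3-coef -(0.5)(-0.91) = 0.455.]
Remaining roots from the quadratic factor 1 + (0.37) z + (-0.91) z^2:
  Set 1 + (0.37) z + (-0.91) z^2 = 0, i.e. a z^2 + b z + c = 0 with a = -0.91, b = 0.37, c = 1.
  Discriminant D = b^2 - 4ac = (0.37)^2 - 4*(-0.91)*1 = 0.1369 - (-3.64) = 3.7769.
  D >= 0, so the roots are real: z = (-b +/- sqrt(D)) / (2a) = (-0.37 +/- 1.943425) / (-1.82).
    z_1 = (-0.37 + 1.943425) / (-1.82) = -0.8645,   |z_1| = 0.8645.
    z_2 = (-0.37 - 1.943425) / (-1.82) = 1.2711,   |z_2| = 1.2711.
Moduli of all roots: 2.0000, 0.8645, 1.2711.
All moduli strictly greater than 1? No.
Verdict: Not stationary.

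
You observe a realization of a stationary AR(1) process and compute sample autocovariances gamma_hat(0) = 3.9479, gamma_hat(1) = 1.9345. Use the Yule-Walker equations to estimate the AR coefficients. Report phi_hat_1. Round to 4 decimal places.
\hat\phi_{1} = 0.4900

The Yule-Walker equations for an AR(p) process read, in matrix form,
  Gamma_p phi = r_p,   with   (Gamma_p)_{ij} = gamma(|i - j|),
                       (r_p)_i = gamma(i),   i,j = 1..p.
Substitute the sample gammas (Toeplitz matrix and right-hand side of size 1):
  Gamma_p = [[3.9479]]
  r_p     = [1.9345]
With p = 1 this is the single equation gamma(0) phi_1 = gamma(1):
  phi_hat_1 = gamma(1) / gamma(0) = 1.9345 / 3.9479 = 0.4900.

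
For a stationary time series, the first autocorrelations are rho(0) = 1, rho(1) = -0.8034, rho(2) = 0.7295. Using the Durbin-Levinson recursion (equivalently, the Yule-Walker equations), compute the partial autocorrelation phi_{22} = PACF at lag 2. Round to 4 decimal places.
\phi_{22} = 0.2371

The PACF at lag k is phi_{kk}, the last component of the solution
to the Yule-Walker system G_k phi = r_k where
  (G_k)_{ij} = rho(|i - j|), (r_k)_i = rho(i), i,j = 1..k.
Equivalently, Durbin-Levinson gives phi_{kk} iteratively:
  phi_{11} = rho(1)
  phi_{kk} = [rho(k) - sum_{j=1..k-1} phi_{k-1,j} rho(k-j)]
            / [1 - sum_{j=1..k-1} phi_{k-1,j} rho(j)],
  phi_{k,j} = phi_{k-1,j} - phi_{kk} phi_{k-1,k-j},  j = 1..k-1.
Step k = 1:
  phi_11 = rho(1) = -0.8034.
Step k = 2:
  phi_22 = [rho(2) - phi_11 rho(1)] / [1 - phi_11 rho(1)] = [0.7295 - (-0.8034)(-0.8034)] / [1 - (-0.8034)(-0.8034)]
         = 0.08404844 / 0.35454844 = 0.2371.
Therefore phi_{22} = 0.2371.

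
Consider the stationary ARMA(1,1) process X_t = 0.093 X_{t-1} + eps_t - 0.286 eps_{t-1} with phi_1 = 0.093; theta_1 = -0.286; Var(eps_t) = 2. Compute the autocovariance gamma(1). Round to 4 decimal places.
\gamma(1) = -0.3790

Multiply the model equation by X_{t-k} and take expectations. With theta_0 = psi_0 = 1 and psi_j the MA(infinity) weights, this gives
  gamma(k) - sum_i phi_i gamma(k-i) = c_k,
  c_k = sigma^2 * sum_{j=k..q} theta_j psi_{j-k}   (c_k = 0 for k > q),
using gamma(-m) = gamma(m).
psi-weights needed (psi_j = theta_j + sum_i phi_i psi_{j-i}):
  psi_1 = theta_1 + phi_1 = -0.286 + (0.093) = -0.193
Right-hand sides:
  c_0 = sigma^2 (1 + theta_1 psi_1) = 2 * (1 + (-0.286)(-0.193)) = 2 * 1.055198 = 2.110396
  c_1 = sigma^2 theta_1 = 2 * (-0.286) = -0.572
  c_2 = 0
Equations for k = 0 and k = 1 (AR order 1):
  gamma(0) = phi_1 gamma(1) + c_0
  gamma(1) = phi_1 gamma(0) + c_1
Substituting the second into the first: gamma(0) (1 - phi_1^2) = c_0 + phi_1 c_1, so
  gamma(0) = (c_0 + phi_1 c_1) / (1 - phi_1^2) = (2.110396 + (0.093)(-0.572)) / (1 - (0.093)^2) = 2.0572 / 0.991351 = 2.075148.
  gamma(1) = phi_1 gamma(0) + c_1 = (0.093)(2.075148) + (-0.572) = -0.379011.
Therefore gamma(1) = -0.3790 (to 4 decimal places).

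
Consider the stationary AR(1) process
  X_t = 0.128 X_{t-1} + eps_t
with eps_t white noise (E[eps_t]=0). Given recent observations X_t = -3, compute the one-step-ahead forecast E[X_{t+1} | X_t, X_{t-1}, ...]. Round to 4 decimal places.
E[X_{t+1} \mid \mathcal F_t] = -0.3840

For an AR(p) model X_t = c + sum_i phi_i X_{t-i} + eps_t, the
one-step-ahead conditional mean is
  E[X_{t+1} | X_t, ...] = c + sum_i phi_i X_{t+1-i}.
Substitute known values:
  E[X_{t+1} | ...] = (0.128) * (-3)
                   = -0.3840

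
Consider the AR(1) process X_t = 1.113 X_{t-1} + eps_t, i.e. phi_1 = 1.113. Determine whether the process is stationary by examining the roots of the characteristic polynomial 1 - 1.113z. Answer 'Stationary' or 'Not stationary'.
\text{Not stationary}

The AR(p) characteristic polynomial is P(z) = 1 - 1.113z.
Stationarity requires all roots to lie outside the unit circle, i.e. |z| > 1 for every root.
This is linear in z: 1 + (-1.113) z = 0  =>  z = -1/(-1.113) = 0.898473,  |z| = 0.898473.
Moduli of all roots: 0.8985.
All moduli strictly greater than 1? No.
Verdict: Not stationary.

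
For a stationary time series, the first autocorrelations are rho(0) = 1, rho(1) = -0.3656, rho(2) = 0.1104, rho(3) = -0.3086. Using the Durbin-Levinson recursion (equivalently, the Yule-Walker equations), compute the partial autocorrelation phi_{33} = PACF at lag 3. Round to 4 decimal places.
\phi_{33} = -0.3199

The PACF at lag k is phi_{kk}, the last component of the solution
to the Yule-Walker system G_k phi = r_k where
  (G_k)_{ij} = rho(|i - j|), (r_k)_i = rho(i), i,j = 1..k.
Equivalently, Durbin-Levinson gives phi_{kk} iteratively:
  phi_{11} = rho(1)
  phi_{kk} = [rho(k) - sum_{j=1..k-1} phi_{k-1,j} rho(k-j)]
            / [1 - sum_{j=1..k-1} phi_{k-1,j} rho(j)],
  phi_{k,j} = phi_{k-1,j} - phi_{kk} phi_{k-1,k-j},  j = 1..k-1.
Step k = 1:
  phi_11 = rho(1) = -0.3656.
Step k = 2:
  phi_22 = [rho(2) - phi_11 rho(1)] / [1 - phi_11 rho(1)] = [0.1104 - (-0.3656)(-0.3656)] / [1 - (-0.3656)(-0.3656)]
         = -0.02326336 / 0.86633664 = -0.026853.
  Update: phi_21 = phi_11 - phi_22 phi_11 = -0.3656 - (-0.026853)(-0.3656) = -0.375417.
Step k = 3:
  phi_33 = [rho(3) - phi_21 rho(2) - phi_22 rho(1)] / [1 - phi_21 rho(1) - phi_22 rho(2)]
    numerator   = -0.3086 - (-0.375417)(0.1104) - (-0.026853)(-0.3656) = -0.27697123
    denominator = 1 - (-0.375417)(-0.3656) - (-0.026853)(0.1104) = 0.86571196
  phi_33 = -0.27697123 / 0.86571196 = -0.3199.
Therefore phi_{33} = -0.3199.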